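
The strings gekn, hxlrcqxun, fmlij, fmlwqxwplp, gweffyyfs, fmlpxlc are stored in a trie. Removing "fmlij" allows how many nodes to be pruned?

2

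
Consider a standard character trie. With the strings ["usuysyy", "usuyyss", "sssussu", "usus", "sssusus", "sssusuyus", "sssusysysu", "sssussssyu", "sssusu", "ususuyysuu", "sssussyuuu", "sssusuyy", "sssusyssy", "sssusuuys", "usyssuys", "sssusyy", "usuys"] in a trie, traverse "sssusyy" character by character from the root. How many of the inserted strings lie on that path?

1

Traverse "sssusyy" character by character; count nodes along the way that are marked as word ends.
Prefixes of the query that are stored words: "sssusyy"
Count: 1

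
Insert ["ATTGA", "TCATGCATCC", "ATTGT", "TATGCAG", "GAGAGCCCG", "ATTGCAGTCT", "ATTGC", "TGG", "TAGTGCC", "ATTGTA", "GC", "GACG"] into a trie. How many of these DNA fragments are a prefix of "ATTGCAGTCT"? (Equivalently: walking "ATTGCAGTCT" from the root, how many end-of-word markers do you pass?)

Traverse "ATTGCAGTCT" character by character; count nodes along the way that are marked as word ends.
Prefixes of the query that are stored words: "ATTGC", "ATTGCAGTCT"
Count: 2

2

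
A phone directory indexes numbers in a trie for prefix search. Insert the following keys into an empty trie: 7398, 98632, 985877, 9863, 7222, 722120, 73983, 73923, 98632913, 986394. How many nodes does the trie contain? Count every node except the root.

27

Count nodes per top-level branch (shared prefixes stored once):
  '7'-branch (722120, 7222, 73923, 7398, 73983): 13 nodes
  '9'-branch (985877, 9863, 98632, 98632913, 986394): 14 nodes
Sum: 27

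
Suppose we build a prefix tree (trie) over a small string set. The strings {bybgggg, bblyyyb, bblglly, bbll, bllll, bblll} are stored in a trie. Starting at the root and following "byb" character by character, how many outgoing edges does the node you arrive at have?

1

Follow the path "byb" to its node, then look at its outgoing edges.
Distinct next characters after "byb": g.
That node has 1 child edge.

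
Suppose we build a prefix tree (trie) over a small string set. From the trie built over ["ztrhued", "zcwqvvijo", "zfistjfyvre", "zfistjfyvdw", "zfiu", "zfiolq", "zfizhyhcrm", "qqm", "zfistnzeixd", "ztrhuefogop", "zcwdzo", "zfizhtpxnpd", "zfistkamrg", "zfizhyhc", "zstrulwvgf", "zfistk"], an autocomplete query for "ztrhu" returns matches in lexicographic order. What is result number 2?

DFS of the "ztrhu" subtree visits, in order: "ztrhued", "ztrhuefogop"
Position 2: ztrhuefogop

ztrhuefogop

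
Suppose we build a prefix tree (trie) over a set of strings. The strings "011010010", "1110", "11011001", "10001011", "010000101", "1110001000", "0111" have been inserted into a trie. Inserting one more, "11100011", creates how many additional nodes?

1

"1110001" is already a path in the trie; the remaining "1" must be added.
Each of the 1 remaining characters creates one node.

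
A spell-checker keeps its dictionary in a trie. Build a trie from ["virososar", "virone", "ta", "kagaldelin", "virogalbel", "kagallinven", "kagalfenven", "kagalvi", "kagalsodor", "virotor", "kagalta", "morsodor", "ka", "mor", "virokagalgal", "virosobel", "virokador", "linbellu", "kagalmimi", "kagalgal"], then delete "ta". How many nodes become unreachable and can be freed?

2

After clearing the end-marker at "ta", prune upward until reaching a node still needed by another word.
No other word shares any prefix with "ta", so all 2 of its nodes go.
Nodes removed: 2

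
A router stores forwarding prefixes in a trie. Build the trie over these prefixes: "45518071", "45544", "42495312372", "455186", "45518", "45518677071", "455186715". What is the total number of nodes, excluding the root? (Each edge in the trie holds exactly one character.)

Insert word by word; a character creates a node only if that edge doesn't already exist:
  "45518071" → 8 new (4, 5, 5, 1, 8, 0, 7, 1)
  "45544" → prefix "455" already present; 2 new (4, 4)
  "42495312372" → prefix "4" already present; 10 new (2, 4, 9, 5, 3, 1, 2, 3, 7, 2)
  "455186" → prefix "45518" already present; 1 new (6)
  "45518" → prefix "45518" already present; 0 new (none)
  "45518677071" → prefix "455186" already present; 5 new (7, 7, 0, 7, 1)
  "455186715" → prefix "4551867" already present; 2 new (1, 5)
Total nodes = 8 + 2 + 10 + 1 + 0 + 5 + 2 = 28

28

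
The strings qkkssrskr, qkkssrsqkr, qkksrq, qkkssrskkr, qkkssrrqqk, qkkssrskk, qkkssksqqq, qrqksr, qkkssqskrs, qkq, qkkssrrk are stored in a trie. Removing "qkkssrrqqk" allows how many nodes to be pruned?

3

After clearing the end-marker at "qkkssrrqqk", prune upward until reaching a node still needed by another word.
The suffix "qqk" (3 nodes) is used only by "qkkssrrqqk"; the node for "qkkssrr" still has the child "k", so pruning stops there.
Nodes removed: 3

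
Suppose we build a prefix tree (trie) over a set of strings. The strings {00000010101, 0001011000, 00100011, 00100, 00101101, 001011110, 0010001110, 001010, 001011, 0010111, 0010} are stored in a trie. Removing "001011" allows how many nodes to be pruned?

A node on "001011"'s path can go only if nothing else ends at it or branches off below it.
Every node on "001011" is still needed (e.g. by "00101101"), so nothing is freed.
Nodes removed: 0

0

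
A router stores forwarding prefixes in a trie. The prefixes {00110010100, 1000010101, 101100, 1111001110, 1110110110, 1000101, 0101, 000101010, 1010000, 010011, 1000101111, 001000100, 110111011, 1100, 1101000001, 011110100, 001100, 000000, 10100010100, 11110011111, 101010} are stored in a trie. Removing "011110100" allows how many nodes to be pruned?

7

A node on "011110100"'s path can go only if nothing else ends at it or branches off below it.
The suffix "1110100" (7 nodes) is used only by "011110100"; the node for "01" still has the child "0", so pruning stops there.
Nodes removed: 7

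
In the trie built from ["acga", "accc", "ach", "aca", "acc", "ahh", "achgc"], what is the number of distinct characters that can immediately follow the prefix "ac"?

4

Follow the path "ac" to its node, then look at its outgoing edges.
Distinct next characters after "ac": a, c, g, h.
That node has 4 child edges.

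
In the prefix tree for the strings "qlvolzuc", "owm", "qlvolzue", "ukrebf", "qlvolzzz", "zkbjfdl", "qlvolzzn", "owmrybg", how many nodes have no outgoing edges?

Leaves are exactly the stored words that no other stored word extends.
Those words: "owmrybg", "qlvolzuc", "qlvolzue", "qlvolzzn", "qlvolzzz", "ukrebf", "zkbjfdl"
Leaf count: 7

7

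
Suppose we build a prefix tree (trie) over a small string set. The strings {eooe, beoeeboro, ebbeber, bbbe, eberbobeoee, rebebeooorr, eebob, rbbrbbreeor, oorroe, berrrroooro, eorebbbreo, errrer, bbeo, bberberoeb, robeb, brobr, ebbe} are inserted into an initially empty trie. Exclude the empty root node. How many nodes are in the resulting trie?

For each word, the new-node count is its length minus the longest prefix already in the trie:
  "eooe" → 4 new (e, o, o, e)
  "beoeeboro" → 9 new (b, e, o, e, e, b, o, r, o)
  "ebbeber" → prefix "e" already present; 6 new (b, b, e, b, e, r)
  "bbbe" → prefix "b" already present; 3 new (b, b, e)
  "eberbobeoee" → prefix "eb" already present; 9 new (e, r, b, o, b, e, o, e, e)
  "rebebeooorr" → 11 new (r, e, b, e, b, e, o, o, o, r, r)
  "eebob" → prefix "e" already present; 4 new (e, b, o, b)
  "rbbrbbreeor" → prefix "r" already present; 10 new (b, b, r, b, b, r, e, e, o, r)
  "oorroe" → 6 new (o, o, r, r, o, e)
  "berrrroooro" → prefix "be" already present; 9 new (r, r, r, r, o, o, o, r, o)
  "eorebbbreo" → prefix "eo" already present; 8 new (r, e, b, b, b, r, e, o)
  "errrer" → prefix "e" already present; 5 new (r, r, r, e, r)
  "bbeo" → prefix "bb" already present; 2 new (e, o)
  "bberberoeb" → prefix "bbe" already present; 7 new (r, b, e, r, o, e, b)
  "robeb" → prefix "r" already present; 4 new (o, b, e, b)
  "brobr" → prefix "b" already present; 4 new (r, o, b, r)
  "ebbe" → prefix "ebbe" already present; 0 new (none)
Total nodes = 4 + 9 + 6 + 3 + 9 + 11 + 4 + 10 + 6 + 9 + 8 + 5 + 2 + 7 + 4 + 4 + 0 = 101

101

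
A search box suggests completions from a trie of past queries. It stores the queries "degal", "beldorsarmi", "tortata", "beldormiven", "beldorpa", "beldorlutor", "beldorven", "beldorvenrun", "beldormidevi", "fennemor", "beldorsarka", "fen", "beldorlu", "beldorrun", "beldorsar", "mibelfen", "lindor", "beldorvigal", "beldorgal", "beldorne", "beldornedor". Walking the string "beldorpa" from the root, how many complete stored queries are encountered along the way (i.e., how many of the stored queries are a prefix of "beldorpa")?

1

Walk "beldorpa" from the root; an end-of-word marker is hit whenever a stored word is a prefix of "beldorpa".
Prefixes of the query that are stored words: "beldorpa"
Count: 1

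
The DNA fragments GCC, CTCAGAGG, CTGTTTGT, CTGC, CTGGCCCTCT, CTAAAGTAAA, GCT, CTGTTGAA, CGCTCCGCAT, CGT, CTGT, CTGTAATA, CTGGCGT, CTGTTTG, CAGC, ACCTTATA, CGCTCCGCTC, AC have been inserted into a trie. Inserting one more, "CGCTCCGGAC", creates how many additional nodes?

3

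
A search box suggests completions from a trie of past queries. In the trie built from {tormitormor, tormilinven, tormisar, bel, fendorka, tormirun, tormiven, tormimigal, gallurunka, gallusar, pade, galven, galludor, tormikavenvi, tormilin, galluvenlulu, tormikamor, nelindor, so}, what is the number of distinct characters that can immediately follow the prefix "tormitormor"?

0

Follow the path "tormitormor" to its node, then look at its outgoing edges.
No stored string extends past "tormitormor".
That node has 0 child edges.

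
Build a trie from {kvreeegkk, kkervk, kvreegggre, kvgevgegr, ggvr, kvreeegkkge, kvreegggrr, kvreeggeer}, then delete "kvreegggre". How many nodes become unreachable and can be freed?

1

A node on "kvreegggre"'s path can go only if nothing else ends at it or branches off below it.
The suffix "e" (1 node) is used only by "kvreegggre"; the node for "kvreegggr" still has the child "r", so pruning stops there.
Nodes removed: 1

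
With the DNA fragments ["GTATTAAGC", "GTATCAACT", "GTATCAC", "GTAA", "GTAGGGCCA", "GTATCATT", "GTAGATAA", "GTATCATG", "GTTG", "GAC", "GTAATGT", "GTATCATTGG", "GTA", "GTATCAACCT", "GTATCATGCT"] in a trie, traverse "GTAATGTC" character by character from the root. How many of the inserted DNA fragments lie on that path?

Check each prefix of "GTAATGTC" against the stored set — each match is an end-marker on the path.
Prefixes of the query that are stored words: "GTA", "GTAA", "GTAATGT"
Count: 3

3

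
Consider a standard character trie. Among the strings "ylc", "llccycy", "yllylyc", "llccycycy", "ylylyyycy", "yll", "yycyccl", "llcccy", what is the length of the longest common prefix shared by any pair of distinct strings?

7

Look for the deepest trie node that still has at least two words in its subtree.
e.g. "llccycy" and "llccycycy" share the prefix "llccycy" of length 7; no pair shares a longer one.
Longest shared-prefix length: 7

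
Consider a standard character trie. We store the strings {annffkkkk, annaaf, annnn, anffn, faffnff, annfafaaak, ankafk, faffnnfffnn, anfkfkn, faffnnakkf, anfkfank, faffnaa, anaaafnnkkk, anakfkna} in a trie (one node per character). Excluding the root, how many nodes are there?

Insert word by word; a character creates a node only if that edge doesn't already exist:
  "annffkkkk" → 9 new (a, n, n, f, f, k, k, k, k)
  "annaaf" → prefix "ann" already present; 3 new (a, a, f)
  "annnn" → prefix "ann" already present; 2 new (n, n)
  "anffn" → prefix "an" already present; 3 new (f, f, n)
  "faffnff" → 7 new (f, a, f, f, n, f, f)
  "annfafaaak" → prefix "annf" already present; 6 new (a, f, a, a, a, k)
  "ankafk" → prefix "an" already present; 4 new (k, a, f, k)
  "faffnnfffnn" → prefix "faffn" already present; 6 new (n, f, f, f, n, n)
  "anfkfkn" → prefix "anf" already present; 4 new (k, f, k, n)
  "faffnnakkf" → prefix "faffnn" already present; 4 new (a, k, k, f)
  "anfkfank" → prefix "anfkf" already present; 3 new (a, n, k)
  "faffnaa" → prefix "faffn" already present; 2 new (a, a)
  "anaaafnnkkk" → prefix "an" already present; 9 new (a, a, a, f, n, n, k, k, k)
  "anakfkna" → prefix "ana" already present; 5 new (k, f, k, n, a)
Total nodes = 9 + 3 + 2 + 3 + 7 + 6 + 4 + 6 + 4 + 4 + 3 + 2 + 9 + 5 = 67

67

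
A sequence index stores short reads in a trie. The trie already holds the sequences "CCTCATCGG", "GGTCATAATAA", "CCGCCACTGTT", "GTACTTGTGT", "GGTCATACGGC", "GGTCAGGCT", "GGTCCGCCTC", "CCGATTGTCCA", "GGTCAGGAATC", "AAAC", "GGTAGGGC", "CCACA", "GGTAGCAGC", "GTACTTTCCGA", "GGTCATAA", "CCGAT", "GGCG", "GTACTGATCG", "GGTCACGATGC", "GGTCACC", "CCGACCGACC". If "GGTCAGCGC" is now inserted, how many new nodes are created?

3

"GGTCAG" is already a path in the trie; the remaining "CGC" must be added.
New nodes needed: |"GGTCAGCGC"| − 6 = 9 − 6 = 3.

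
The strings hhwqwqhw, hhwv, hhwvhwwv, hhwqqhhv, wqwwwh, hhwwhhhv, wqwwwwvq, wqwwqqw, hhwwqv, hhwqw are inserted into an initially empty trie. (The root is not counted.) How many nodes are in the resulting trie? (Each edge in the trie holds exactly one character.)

36

Trace insertions, counting only characters that open a new branch:
  "hhwqwqhw" → 8 new (h, h, w, q, w, q, h, w)
  "hhwv" → prefix "hhw" already present; 1 new (v)
  "hhwvhwwv" → prefix "hhwv" already present; 4 new (h, w, w, v)
  "hhwqqhhv" → prefix "hhwq" already present; 4 new (q, h, h, v)
  "wqwwwh" → 6 new (w, q, w, w, w, h)
  "hhwwhhhv" → prefix "hhw" already present; 5 new (w, h, h, h, v)
  "wqwwwwvq" → prefix "wqwww" already present; 3 new (w, v, q)
  "wqwwqqw" → prefix "wqww" already present; 3 new (q, q, w)
  "hhwwqv" → prefix "hhww" already present; 2 new (q, v)
  "hhwqw" → prefix "hhwqw" already present; 0 new (none)
Total nodes = 8 + 1 + 4 + 4 + 6 + 5 + 3 + 3 + 2 + 0 = 36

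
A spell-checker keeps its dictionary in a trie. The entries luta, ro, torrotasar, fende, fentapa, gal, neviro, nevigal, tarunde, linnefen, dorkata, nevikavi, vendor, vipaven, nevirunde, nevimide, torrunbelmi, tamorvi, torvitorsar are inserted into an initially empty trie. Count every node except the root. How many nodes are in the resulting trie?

Insert word by word; a character creates a node only if that edge doesn't already exist:
  "luta" → 4 new (l, u, t, a)
  "ro" → 2 new (r, o)
  "torrotasar" → 10 new (t, o, r, r, o, t, a, s, a, r)
  "fende" → 5 new (f, e, n, d, e)
  "fentapa" → prefix "fen" already present; 4 new (t, a, p, a)
  "gal" → 3 new (g, a, l)
  "neviro" → 6 new (n, e, v, i, r, o)
  "nevigal" → prefix "nevi" already present; 3 new (g, a, l)
  "tarunde" → prefix "t" already present; 6 new (a, r, u, n, d, e)
  "linnefen" → prefix "l" already present; 7 new (i, n, n, e, f, e, n)
  "dorkata" → 7 new (d, o, r, k, a, t, a)
  "nevikavi" → prefix "nevi" already present; 4 new (k, a, v, i)
  "vendor" → 6 new (v, e, n, d, o, r)
  "vipaven" → prefix "v" already present; 6 new (i, p, a, v, e, n)
  "nevirunde" → prefix "nevir" already present; 4 new (u, n, d, e)
  "nevimide" → prefix "nevi" already present; 4 new (m, i, d, e)
  "torrunbelmi" → prefix "torr" already present; 7 new (u, n, b, e, l, m, i)
  "tamorvi" → prefix "ta" already present; 5 new (m, o, r, v, i)
  "torvitorsar" → prefix "tor" already present; 8 new (v, i, t, o, r, s, a, r)
Total nodes = 4 + 2 + 10 + 5 + 4 + 3 + 6 + 3 + 6 + 7 + 7 + 4 + 6 + 6 + 4 + 4 + 7 + 5 + 8 = 101

101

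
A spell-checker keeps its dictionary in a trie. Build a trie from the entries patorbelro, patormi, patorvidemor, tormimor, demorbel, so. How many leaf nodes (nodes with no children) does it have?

Leaves are exactly the stored words that no other stored word extends.
Those words: "demorbel", "patorbelro", "patormi", "patorvidemor", "so", "tormimor"
Leaf count: 6

6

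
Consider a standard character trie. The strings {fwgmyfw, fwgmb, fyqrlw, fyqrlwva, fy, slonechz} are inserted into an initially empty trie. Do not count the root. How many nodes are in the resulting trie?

23

Trie structure (* marks end of a word):
(root)
├─ f
│  ├─ w
│  │  └─ g
│  │     └─ m
│  │        ├─ b *
│  │        └─ y
│  │           └─ f
│  │              └─ w *
│  └─ y *
│     └─ q
│        └─ r
│           └─ l
│              └─ w *
│                 └─ v
│                    └─ a *
└─ s
   └─ l
      └─ o
         └─ n
            └─ e
               └─ c
                  └─ h
                     └─ z *
Counting every labelled node above: 23.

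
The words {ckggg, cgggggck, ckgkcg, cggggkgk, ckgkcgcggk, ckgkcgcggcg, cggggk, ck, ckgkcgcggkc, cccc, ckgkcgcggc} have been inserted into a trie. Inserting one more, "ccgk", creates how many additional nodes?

2

"cc" is already a path in the trie; the remaining "gk" must be added.
So 4 − 2 = 2 new nodes.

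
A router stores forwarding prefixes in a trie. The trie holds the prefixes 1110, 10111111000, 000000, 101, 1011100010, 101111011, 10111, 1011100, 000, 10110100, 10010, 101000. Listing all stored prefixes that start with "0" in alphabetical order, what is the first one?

000

Filter for "0…" and sort: "000", "000000"
The 1st is 000.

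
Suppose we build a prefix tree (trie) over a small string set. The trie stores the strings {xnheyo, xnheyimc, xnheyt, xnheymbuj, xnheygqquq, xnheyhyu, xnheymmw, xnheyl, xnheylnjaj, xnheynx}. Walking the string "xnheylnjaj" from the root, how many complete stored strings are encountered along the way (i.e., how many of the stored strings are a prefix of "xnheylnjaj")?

Check each prefix of "xnheylnjaj" against the stored set — each match is an end-marker on the path.
Prefixes of the query that are stored words: "xnheyl", "xnheylnjaj"
Count: 2

2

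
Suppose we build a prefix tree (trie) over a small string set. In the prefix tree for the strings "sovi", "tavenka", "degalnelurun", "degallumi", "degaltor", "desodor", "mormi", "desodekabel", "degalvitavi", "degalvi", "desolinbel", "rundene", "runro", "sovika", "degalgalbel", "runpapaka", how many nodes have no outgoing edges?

14

Leaves are exactly the stored words that no other stored word extends.
Those words: "degalgalbel", "degallumi", "degalnelurun", "degaltor", "degalvitavi", "desodekabel", "desodor", "desolinbel", "mormi", "rundene", "runpapaka", "runro", "sovika", "tavenka"
Leaf count: 14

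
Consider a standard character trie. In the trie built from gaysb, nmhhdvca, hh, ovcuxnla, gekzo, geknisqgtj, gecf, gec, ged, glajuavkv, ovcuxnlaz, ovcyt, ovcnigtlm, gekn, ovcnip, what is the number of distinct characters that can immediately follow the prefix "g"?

The children of the "g" node are the distinct next characters among strings starting with "g".
Characters that immediately follow "g" among the stored strings: {a, e, l}.
That node has 3 child edges.

3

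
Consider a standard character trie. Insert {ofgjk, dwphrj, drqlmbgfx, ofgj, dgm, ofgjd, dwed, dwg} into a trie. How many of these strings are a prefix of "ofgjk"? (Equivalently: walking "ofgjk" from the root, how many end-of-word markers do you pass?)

2

Walk "ofgjk" from the root; an end-of-word marker is hit whenever a stored word is a prefix of "ofgjk".
Prefixes of the query that are stored words: "ofgj", "ofgjk"
Count: 2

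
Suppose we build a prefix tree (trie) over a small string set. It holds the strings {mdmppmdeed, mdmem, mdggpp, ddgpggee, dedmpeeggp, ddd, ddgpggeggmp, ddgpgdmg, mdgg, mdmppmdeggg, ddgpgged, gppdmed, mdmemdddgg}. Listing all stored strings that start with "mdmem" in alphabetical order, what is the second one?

Words with prefix "mdmem", in lexicographic order: "mdmem", "mdmemdddgg"
Position 2: mdmemdddgg

mdmemdddgg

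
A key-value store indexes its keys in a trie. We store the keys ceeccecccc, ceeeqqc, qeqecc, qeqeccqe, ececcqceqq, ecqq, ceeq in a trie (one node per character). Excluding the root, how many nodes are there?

35

Trace insertions, counting only characters that open a new branch:
  "ceeccecccc" → 10 new (c, e, e, c, c, e, c, c, c, c)
  "ceeeqqc" → prefix "cee" already present; 4 new (e, q, q, c)
  "qeqecc" → 6 new (q, e, q, e, c, c)
  "qeqeccqe" → prefix "qeqecc" already present; 2 new (q, e)
  "ececcqceqq" → 10 new (e, c, e, c, c, q, c, e, q, q)
  "ecqq" → prefix "ec" already present; 2 new (q, q)
  "ceeq" → prefix "cee" already present; 1 new (q)
Total nodes = 10 + 4 + 6 + 2 + 10 + 2 + 1 = 35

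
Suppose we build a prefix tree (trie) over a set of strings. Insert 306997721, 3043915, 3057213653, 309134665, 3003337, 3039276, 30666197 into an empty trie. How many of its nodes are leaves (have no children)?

A leaf is a node with no children — equivalently, the end of a word that is not a proper prefix of any other stored word.
Those words: "3003337", "3039276", "3043915", "3057213653", "30666197", "306997721", "309134665"
Leaf count: 7

7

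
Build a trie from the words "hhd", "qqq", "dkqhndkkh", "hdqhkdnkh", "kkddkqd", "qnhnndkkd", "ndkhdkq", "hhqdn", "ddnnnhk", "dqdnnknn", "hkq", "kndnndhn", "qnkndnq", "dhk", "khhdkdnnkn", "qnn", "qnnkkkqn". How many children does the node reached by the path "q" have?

Follow the path "q" to its node, then look at its outgoing edges.
Characters that immediately follow "q" among the stored strings: {n, q}.
That node has 2 child edges.

2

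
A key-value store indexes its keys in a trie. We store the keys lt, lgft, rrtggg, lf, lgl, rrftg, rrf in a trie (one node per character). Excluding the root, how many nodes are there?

Trie structure (* marks end of a word):
(root)
├─ l
│  ├─ f *
│  ├─ g
│  │  ├─ f
│  │  │  └─ t *
│  │  └─ l *
│  └─ t *
└─ r
   └─ r
      ├─ f *
      │  └─ t
      │     └─ g *
      └─ t
         └─ g
            └─ g
               └─ g *
Counting every labelled node above: 16.

16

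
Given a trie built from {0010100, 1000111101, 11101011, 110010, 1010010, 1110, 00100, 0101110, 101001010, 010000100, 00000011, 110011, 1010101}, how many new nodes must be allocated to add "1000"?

0

Every character of "1000" already lies on an existing path (it is a prefix of some stored word).
No new nodes are needed: 0.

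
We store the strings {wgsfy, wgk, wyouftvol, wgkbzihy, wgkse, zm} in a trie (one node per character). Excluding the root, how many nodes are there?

23

For each word, the new-node count is its length minus the longest prefix already in the trie:
  "wgsfy" → 5 new (w, g, s, f, y)
  "wgk" → prefix "wg" already present; 1 new (k)
  "wyouftvol" → prefix "w" already present; 8 new (y, o, u, f, t, v, o, l)
  "wgkbzihy" → prefix "wgk" already present; 5 new (b, z, i, h, y)
  "wgkse" → prefix "wgk" already present; 2 new (s, e)
  "zm" → 2 new (z, m)
Total nodes = 5 + 1 + 8 + 5 + 2 + 2 = 23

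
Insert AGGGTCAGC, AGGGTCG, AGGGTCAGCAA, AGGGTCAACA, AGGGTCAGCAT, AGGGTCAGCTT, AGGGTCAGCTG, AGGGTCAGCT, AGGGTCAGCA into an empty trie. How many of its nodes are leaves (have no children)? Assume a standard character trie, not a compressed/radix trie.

Leaves are exactly the stored words that no other stored word extends.
Those words: "AGGGTCAACA", "AGGGTCAGCAA", "AGGGTCAGCAT", "AGGGTCAGCTG", "AGGGTCAGCTT", "AGGGTCG"
Leaf count: 6

6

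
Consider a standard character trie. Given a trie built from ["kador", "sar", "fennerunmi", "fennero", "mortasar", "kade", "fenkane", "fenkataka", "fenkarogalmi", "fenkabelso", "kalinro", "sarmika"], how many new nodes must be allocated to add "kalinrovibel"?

5

Walking "kalinrovibel" from the root, the first 7 characters ("kalinro") follow existing edges; "v" is the first miss.
So 12 − 7 = 5 new nodes.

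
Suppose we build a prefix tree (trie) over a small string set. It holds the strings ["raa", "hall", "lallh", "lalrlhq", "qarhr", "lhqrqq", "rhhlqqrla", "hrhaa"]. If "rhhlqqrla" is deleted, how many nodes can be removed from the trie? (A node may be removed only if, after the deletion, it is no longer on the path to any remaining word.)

8

A node on "rhhlqqrla"'s path can go only if nothing else ends at it or branches off below it.
The suffix "hhlqqrla" (8 nodes) is used only by "rhhlqqrla"; the node for "r" still has the child "a", so pruning stops there.
Nodes removed: 8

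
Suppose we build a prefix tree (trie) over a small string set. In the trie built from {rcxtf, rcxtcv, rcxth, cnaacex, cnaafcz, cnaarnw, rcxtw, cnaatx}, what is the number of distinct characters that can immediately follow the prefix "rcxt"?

4

Walk "rcxt" from the root, arriving at one node.
Characters that immediately follow "rcxt" among the stored strings: {c, f, h, w}.
That node has 4 child edges.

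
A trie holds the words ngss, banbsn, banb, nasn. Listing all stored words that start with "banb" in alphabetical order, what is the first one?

banb

Filter for "banb…" and sort: "banb", "banbsn"
The 1st is banb.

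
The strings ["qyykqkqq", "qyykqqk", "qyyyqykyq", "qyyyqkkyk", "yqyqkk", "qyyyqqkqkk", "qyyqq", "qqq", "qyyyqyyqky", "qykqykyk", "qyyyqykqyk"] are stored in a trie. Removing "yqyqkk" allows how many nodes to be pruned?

6

Walk "yqyqkk" from the leaf back toward the root, removing each node that no remaining word uses.
No other word shares any prefix with "yqyqkk", so all 6 of its nodes go.
Nodes removed: 6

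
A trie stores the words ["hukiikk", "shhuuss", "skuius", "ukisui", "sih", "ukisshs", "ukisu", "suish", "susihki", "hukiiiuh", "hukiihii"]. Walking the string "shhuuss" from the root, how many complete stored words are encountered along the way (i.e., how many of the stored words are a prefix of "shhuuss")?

Traverse "shhuuss" character by character; count nodes along the way that are marked as word ends.
Prefixes of the query that are stored words: "shhuuss"
Count: 1

1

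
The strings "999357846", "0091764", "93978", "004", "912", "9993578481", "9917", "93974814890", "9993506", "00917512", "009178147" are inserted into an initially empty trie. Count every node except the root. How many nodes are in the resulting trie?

For each word, the new-node count is its length minus the longest prefix already in the trie:
  "999357846" → 9 new (9, 9, 9, 3, 5, 7, 8, 4, 6)
  "0091764" → 7 new (0, 0, 9, 1, 7, 6, 4)
  "93978" → prefix "9" already present; 4 new (3, 9, 7, 8)
  "004" → prefix "00" already present; 1 new (4)
  "912" → prefix "9" already present; 2 new (1, 2)
  "9993578481" → prefix "99935784" already present; 2 new (8, 1)
  "9917" → prefix "99" already present; 2 new (1, 7)
  "93974814890" → prefix "9397" already present; 7 new (4, 8, 1, 4, 8, 9, 0)
  "9993506" → prefix "99935" already present; 2 new (0, 6)
  "00917512" → prefix "00917" already present; 3 new (5, 1, 2)
  "009178147" → prefix "00917" already present; 4 new (8, 1, 4, 7)
Total nodes = 9 + 7 + 4 + 1 + 2 + 2 + 2 + 7 + 2 + 3 + 4 = 43

43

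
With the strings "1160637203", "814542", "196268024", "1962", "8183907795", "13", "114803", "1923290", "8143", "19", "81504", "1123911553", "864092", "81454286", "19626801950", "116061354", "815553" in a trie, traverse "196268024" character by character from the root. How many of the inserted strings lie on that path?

Check each prefix of "196268024" against the stored set — each match is an end-marker on the path.
Prefixes of the query that are stored words: "19", "1962", "196268024"
Count: 3

3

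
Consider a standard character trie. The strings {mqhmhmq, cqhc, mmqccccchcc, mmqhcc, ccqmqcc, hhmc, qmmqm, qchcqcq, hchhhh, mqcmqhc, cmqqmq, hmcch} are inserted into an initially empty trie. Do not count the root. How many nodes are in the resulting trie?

64

Trace insertions, counting only characters that open a new branch:
  "mqhmhmq" → 7 new (m, q, h, m, h, m, q)
  "cqhc" → 4 new (c, q, h, c)
  "mmqccccchcc" → prefix "m" already present; 10 new (m, q, c, c, c, c, c, h, c, c)
  "mmqhcc" → prefix "mmq" already present; 3 new (h, c, c)
  "ccqmqcc" → prefix "c" already present; 6 new (c, q, m, q, c, c)
  "hhmc" → 4 new (h, h, m, c)
  "qmmqm" → 5 new (q, m, m, q, m)
  "qchcqcq" → prefix "q" already present; 6 new (c, h, c, q, c, q)
  "hchhhh" → prefix "h" already present; 5 new (c, h, h, h, h)
  "mqcmqhc" → prefix "mq" already present; 5 new (c, m, q, h, c)
  "cmqqmq" → prefix "c" already present; 5 new (m, q, q, m, q)
  "hmcch" → prefix "h" already present; 4 new (m, c, c, h)
Total nodes = 7 + 4 + 10 + 3 + 6 + 4 + 5 + 6 + 5 + 5 + 5 + 4 = 64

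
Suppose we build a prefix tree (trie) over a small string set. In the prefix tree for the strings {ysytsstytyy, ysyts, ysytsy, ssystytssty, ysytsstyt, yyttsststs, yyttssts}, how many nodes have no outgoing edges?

4

Leaves are exactly the stored words that no other stored word extends.
Those words: "ssystytssty", "ysytsstytyy", "ysytsy", "yyttsststs"
Leaf count: 4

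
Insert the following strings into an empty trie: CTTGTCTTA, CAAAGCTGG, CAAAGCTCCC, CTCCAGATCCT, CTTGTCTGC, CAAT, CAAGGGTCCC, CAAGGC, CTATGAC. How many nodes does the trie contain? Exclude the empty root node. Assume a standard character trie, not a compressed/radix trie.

Count nodes per top-level branch (shared prefixes stored once):
  'C'-branch (CAAAGCTCCC, CAAAGCTGG, CAAGGC, CAAGGGTCCC, CAAT, CTATGAC, CTCCAGATCCT, CTTGTCTGC, CTTGTCTTA): 45 nodes
Sum: 45

45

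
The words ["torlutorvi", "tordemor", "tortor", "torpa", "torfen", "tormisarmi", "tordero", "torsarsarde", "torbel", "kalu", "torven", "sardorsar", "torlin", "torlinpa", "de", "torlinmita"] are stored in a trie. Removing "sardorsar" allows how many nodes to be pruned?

9

Walk "sardorsar" from the leaf back toward the root, removing each node that no remaining word uses.
No other word shares any prefix with "sardorsar", so all 9 of its nodes go.
Nodes removed: 9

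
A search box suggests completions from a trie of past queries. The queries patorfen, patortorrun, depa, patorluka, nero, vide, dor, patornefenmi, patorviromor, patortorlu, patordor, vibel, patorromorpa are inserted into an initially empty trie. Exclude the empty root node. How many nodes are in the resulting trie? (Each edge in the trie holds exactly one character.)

61

Insert word by word; a character creates a node only if that edge doesn't already exist:
  "patorfen" → 8 new (p, a, t, o, r, f, e, n)
  "patortorrun" → prefix "pator" already present; 6 new (t, o, r, r, u, n)
  "depa" → 4 new (d, e, p, a)
  "patorluka" → prefix "pator" already present; 4 new (l, u, k, a)
  "nero" → 4 new (n, e, r, o)
  "vide" → 4 new (v, i, d, e)
  "dor" → prefix "d" already present; 2 new (o, r)
  "patornefenmi" → prefix "pator" already present; 7 new (n, e, f, e, n, m, i)
  "patorviromor" → prefix "pator" already present; 7 new (v, i, r, o, m, o, r)
  "patortorlu" → prefix "patortor" already present; 2 new (l, u)
  "patordor" → prefix "pator" already present; 3 new (d, o, r)
  "vibel" → prefix "vi" already present; 3 new (b, e, l)
  "patorromorpa" → prefix "pator" already present; 7 new (r, o, m, o, r, p, a)
Total nodes = 8 + 6 + 4 + 4 + 4 + 4 + 2 + 7 + 7 + 2 + 3 + 3 + 7 = 61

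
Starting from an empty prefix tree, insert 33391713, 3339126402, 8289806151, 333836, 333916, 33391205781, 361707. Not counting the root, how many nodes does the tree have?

37

Trace insertions, counting only characters that open a new branch:
  "33391713" → 8 new (3, 3, 3, 9, 1, 7, 1, 3)
  "3339126402" → prefix "33391" already present; 5 new (2, 6, 4, 0, 2)
  "8289806151" → 10 new (8, 2, 8, 9, 8, 0, 6, 1, 5, 1)
  "333836" → prefix "333" already present; 3 new (8, 3, 6)
  "333916" → prefix "33391" already present; 1 new (6)
  "33391205781" → prefix "333912" already present; 5 new (0, 5, 7, 8, 1)
  "361707" → prefix "3" already present; 5 new (6, 1, 7, 0, 7)
Total nodes = 8 + 5 + 10 + 3 + 1 + 5 + 5 = 37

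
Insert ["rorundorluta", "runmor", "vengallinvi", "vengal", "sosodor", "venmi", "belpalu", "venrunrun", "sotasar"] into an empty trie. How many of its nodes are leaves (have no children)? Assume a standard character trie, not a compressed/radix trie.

A leaf is a node with no children — equivalently, the end of a word that is not a proper prefix of any other stored word.
Those words: "belpalu", "rorundorluta", "runmor", "sosodor", "sotasar", "vengallinvi", "venmi", "venrunrun"
Leaf count: 8

8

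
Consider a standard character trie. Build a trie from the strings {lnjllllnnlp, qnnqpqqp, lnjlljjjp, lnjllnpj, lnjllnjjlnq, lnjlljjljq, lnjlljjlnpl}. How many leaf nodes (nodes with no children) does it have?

7

Leaves are exactly the stored words that no other stored word extends.
Those words: "lnjlljjjp", "lnjlljjljq", "lnjlljjlnpl", "lnjllllnnlp", "lnjllnjjlnq", "lnjllnpj", "qnnqpqqp"
Leaf count: 7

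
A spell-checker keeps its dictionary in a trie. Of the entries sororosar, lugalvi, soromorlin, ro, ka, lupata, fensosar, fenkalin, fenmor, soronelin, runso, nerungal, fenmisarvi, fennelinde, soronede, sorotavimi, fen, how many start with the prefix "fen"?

Filter for entries beginning with "fen":
Words under "fen": fen, fenkalin, fenmisarvi, fenmor, fennelinde, fensosar
Count: 6

6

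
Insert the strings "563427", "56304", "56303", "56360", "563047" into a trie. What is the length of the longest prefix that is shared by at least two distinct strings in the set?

Look for the deepest trie node that still has at least two words in its subtree.
e.g. "56304" and "563047" share the prefix "56304" of length 5; no pair shares a longer one.
Longest shared-prefix length: 5

5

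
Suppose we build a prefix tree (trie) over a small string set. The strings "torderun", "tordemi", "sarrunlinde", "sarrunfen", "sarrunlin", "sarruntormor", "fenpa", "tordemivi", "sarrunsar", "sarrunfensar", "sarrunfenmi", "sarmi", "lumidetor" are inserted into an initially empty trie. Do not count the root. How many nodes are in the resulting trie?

56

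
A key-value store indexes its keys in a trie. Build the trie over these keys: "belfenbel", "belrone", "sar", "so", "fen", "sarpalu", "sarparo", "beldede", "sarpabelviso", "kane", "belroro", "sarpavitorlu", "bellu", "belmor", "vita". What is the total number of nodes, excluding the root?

59

Trace insertions, counting only characters that open a new branch:
  "belfenbel" → 9 new (b, e, l, f, e, n, b, e, l)
  "belrone" → prefix "bel" already present; 4 new (r, o, n, e)
  "sar" → 3 new (s, a, r)
  "so" → prefix "s" already present; 1 new (o)
  "fen" → 3 new (f, e, n)
  "sarpalu" → prefix "sar" already present; 4 new (p, a, l, u)
  "sarparo" → prefix "sarpa" already present; 2 new (r, o)
  "beldede" → prefix "bel" already present; 4 new (d, e, d, e)
  "sarpabelviso" → prefix "sarpa" already present; 7 new (b, e, l, v, i, s, o)
  "kane" → 4 new (k, a, n, e)
  "belroro" → prefix "belro" already present; 2 new (r, o)
  "sarpavitorlu" → prefix "sarpa" already present; 7 new (v, i, t, o, r, l, u)
  "bellu" → prefix "bel" already present; 2 new (l, u)
  "belmor" → prefix "bel" already present; 3 new (m, o, r)
  "vita" → 4 new (v, i, t, a)
Total nodes = 9 + 4 + 3 + 1 + 3 + 4 + 2 + 4 + 7 + 4 + 2 + 7 + 2 + 3 + 4 = 59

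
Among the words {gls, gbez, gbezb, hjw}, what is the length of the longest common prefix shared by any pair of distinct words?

4

Look for the deepest trie node that still has at least two words in its subtree.
"gbez" and "gbezb" agree on "gbez" (4 characters) before diverging; nothing deeper is shared.
Longest shared-prefix length: 4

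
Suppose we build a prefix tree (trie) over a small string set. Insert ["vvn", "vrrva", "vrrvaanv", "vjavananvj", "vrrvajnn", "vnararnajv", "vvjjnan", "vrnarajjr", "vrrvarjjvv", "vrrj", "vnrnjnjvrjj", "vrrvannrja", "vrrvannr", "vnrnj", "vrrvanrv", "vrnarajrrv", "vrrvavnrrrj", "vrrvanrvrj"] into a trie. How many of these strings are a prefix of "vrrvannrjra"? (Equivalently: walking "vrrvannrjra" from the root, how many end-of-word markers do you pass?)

Walk "vrrvannrjra" from the root; an end-of-word marker is hit whenever a stored word is a prefix of "vrrvannrjra".
Prefixes of the query that are stored words: "vrrva", "vrrvannr"
Count: 2

2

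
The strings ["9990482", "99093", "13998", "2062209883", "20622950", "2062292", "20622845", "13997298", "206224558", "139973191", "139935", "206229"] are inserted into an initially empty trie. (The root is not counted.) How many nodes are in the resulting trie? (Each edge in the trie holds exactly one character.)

46

Trace insertions, counting only characters that open a new branch:
  "9990482" → 7 new (9, 9, 9, 0, 4, 8, 2)
  "99093" → prefix "99" already present; 3 new (0, 9, 3)
  "13998" → 5 new (1, 3, 9, 9, 8)
  "2062209883" → 10 new (2, 0, 6, 2, 2, 0, 9, 8, 8, 3)
  "20622950" → prefix "20622" already present; 3 new (9, 5, 0)
  "2062292" → prefix "206229" already present; 1 new (2)
  "20622845" → prefix "20622" already present; 3 new (8, 4, 5)
  "13997298" → prefix "1399" already present; 4 new (7, 2, 9, 8)
  "206224558" → prefix "20622" already present; 4 new (4, 5, 5, 8)
  "139973191" → prefix "13997" already present; 4 new (3, 1, 9, 1)
  "139935" → prefix "1399" already present; 2 new (3, 5)
  "206229" → prefix "206229" already present; 0 new (none)
Total nodes = 7 + 3 + 5 + 10 + 3 + 1 + 3 + 4 + 4 + 4 + 2 + 0 = 46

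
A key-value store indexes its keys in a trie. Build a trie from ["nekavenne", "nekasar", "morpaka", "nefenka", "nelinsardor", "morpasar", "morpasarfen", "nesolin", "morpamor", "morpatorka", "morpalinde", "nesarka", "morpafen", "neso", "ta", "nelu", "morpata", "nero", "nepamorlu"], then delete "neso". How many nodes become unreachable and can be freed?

Walk "neso" from the leaf back toward the root, removing each node that no remaining word uses.
Every node on "neso" is still needed (e.g. by "nesolin"), so nothing is freed.
Nodes removed: 0

0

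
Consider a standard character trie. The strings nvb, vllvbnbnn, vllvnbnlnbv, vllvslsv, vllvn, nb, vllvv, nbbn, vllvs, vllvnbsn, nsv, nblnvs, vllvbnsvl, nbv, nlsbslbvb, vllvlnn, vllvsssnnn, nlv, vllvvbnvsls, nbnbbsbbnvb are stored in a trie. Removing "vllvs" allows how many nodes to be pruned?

0

A node on "vllvs"'s path can go only if nothing else ends at it or branches off below it.
Every node on "vllvs" is still needed (e.g. by "vllvslsv"), so nothing is freed.
Nodes removed: 0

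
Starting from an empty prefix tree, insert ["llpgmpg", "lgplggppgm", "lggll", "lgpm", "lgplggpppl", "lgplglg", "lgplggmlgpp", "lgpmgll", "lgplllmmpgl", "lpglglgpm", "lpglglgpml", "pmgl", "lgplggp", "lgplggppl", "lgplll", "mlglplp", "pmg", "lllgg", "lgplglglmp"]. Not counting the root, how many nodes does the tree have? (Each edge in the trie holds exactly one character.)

Insert word by word; a character creates a node only if that edge doesn't already exist:
  "llpgmpg" → 7 new (l, l, p, g, m, p, g)
  "lgplggppgm" → prefix "l" already present; 9 new (g, p, l, g, g, p, p, g, m)
  "lggll" → prefix "lg" already present; 3 new (g, l, l)
  "lgpm" → prefix "lgp" already present; 1 new (m)
  "lgplggpppl" → prefix "lgplggpp" already present; 2 new (p, l)
  "lgplglg" → prefix "lgplg" already present; 2 new (l, g)
  "lgplggmlgpp" → prefix "lgplgg" already present; 5 new (m, l, g, p, p)
  "lgpmgll" → prefix "lgpm" already present; 3 new (g, l, l)
  "lgplllmmpgl" → prefix "lgpl" already present; 7 new (l, l, m, m, p, g, l)
  "lpglglgpm" → prefix "l" already present; 8 new (p, g, l, g, l, g, p, m)
  "lpglglgpml" → prefix "lpglglgpm" already present; 1 new (l)
  "pmgl" → 4 new (p, m, g, l)
  "lgplggp" → prefix "lgplggp" already present; 0 new (none)
  "lgplggppl" → prefix "lgplggpp" already present; 1 new (l)
  "lgplll" → prefix "lgplll" already present; 0 new (none)
  "mlglplp" → 7 new (m, l, g, l, p, l, p)
  "pmg" → prefix "pmg" already present; 0 new (none)
  "lllgg" → prefix "ll" already present; 3 new (l, g, g)
  "lgplglglmp" → prefix "lgplglg" already present; 3 new (l, m, p)
Total nodes = 7 + 9 + 3 + 1 + 2 + 2 + 5 + 3 + 7 + 8 + 1 + 4 + 0 + 1 + 0 + 7 + 0 + 3 + 3 = 66

66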